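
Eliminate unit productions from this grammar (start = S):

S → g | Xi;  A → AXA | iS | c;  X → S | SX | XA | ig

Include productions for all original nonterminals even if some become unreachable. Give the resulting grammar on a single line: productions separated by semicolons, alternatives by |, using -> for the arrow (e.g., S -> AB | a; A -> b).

Unit productions: X->S.
Unit pairs (A ⇒* B via units): (X,S).
S: inherits non-unit rules of {S} → Xi | g.
A: inherits non-unit rules of {A} → AXA | c | iS.
X: inherits non-unit rules of {S, X} → SX | XA | Xi | g | ig.

S -> g | Xi; A -> c | iS | AXA; X -> g | SX | XA | Xi | ig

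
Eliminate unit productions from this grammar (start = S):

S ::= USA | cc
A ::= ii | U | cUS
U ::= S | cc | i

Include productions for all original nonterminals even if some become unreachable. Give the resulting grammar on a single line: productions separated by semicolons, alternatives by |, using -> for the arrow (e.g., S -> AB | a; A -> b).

S -> cc | USA; A -> i | cc | ii | USA | cUS; U -> i | cc | USA

Unit productions: A->U, U->S.
Unit pairs (A ⇒* B via units): (A,S), (A,U), (U,S).
S: inherits non-unit rules of {S} → USA | cc.
A: inherits non-unit rules of {A, S, U} → USA | cUS | cc | i | ii.
U: inherits non-unit rules of {S, U} → USA | cc | i.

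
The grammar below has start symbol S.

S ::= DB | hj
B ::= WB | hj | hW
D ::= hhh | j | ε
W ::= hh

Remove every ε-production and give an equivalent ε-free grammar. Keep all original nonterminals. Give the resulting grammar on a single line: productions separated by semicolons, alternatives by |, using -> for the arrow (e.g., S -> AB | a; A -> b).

Nullable set: {D}.
S -> DB: D nullable, giving B | DB.
Drop D -> ε.
Unchanged (no nullable symbols): S -> hj; B -> WB; B -> hW; B -> hj; D -> hhh; D -> j; W -> hh.

S -> B | DB | hj; B -> WB | hW | hj; D -> j | hhh; W -> hh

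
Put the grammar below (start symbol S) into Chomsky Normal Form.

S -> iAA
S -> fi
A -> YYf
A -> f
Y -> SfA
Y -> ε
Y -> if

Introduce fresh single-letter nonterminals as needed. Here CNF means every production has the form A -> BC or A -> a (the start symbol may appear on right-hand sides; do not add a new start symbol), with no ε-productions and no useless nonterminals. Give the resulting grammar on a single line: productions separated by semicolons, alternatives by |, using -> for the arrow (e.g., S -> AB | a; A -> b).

Nullable: {Y}; after ε-elimination: S -> fi | iAA; A -> f | Yf | YYf; Y -> if | SfA.
No unit productions to eliminate.
TERM: introduce B -> f, C -> i and substitute in every rule of length ≥2.
BIN: A -> YYB becomes A -> YD, D -> YB; S -> CAA becomes S -> CE, E -> AA; Y -> SBA becomes Y -> SF, F -> BA.

S -> BC | CE; A -> f | YB | YD; B -> f; C -> i; D -> YB; E -> AA; F -> BA; Y -> CB | SF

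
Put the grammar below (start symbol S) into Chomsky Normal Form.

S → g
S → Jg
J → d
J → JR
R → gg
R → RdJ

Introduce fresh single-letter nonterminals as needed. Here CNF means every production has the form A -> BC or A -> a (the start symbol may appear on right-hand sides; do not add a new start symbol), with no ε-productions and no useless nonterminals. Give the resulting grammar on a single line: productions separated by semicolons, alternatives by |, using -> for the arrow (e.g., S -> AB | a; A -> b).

No ε-productions.
No unit productions to eliminate.
TERM: introduce A -> d, B -> g and substitute in every rule of length ≥2.
BIN: R -> RAJ becomes R -> RC, C -> AJ.

S -> g | JB; A -> d; B -> g; C -> AJ; J -> d | JR; R -> BB | RC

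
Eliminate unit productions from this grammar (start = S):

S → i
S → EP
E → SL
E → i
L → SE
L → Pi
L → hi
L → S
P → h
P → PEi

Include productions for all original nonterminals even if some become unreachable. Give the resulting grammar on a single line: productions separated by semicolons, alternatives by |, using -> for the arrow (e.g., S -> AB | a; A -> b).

Unit productions: L->S.
Unit pairs (A ⇒* B via units): (L,S).
S: inherits non-unit rules of {S} → EP | i.
E: inherits non-unit rules of {E} → SL | i.
L: inherits non-unit rules of {L, S} → EP | Pi | SE | hi | i.
P: inherits non-unit rules of {P} → PEi | h.

S -> i | EP; E -> i | SL; L -> i | EP | Pi | SE | hi; P -> h | PEi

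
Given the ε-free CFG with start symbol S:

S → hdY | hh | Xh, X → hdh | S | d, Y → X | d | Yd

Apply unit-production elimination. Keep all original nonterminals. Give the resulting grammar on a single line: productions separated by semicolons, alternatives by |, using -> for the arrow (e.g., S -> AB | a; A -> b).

S -> Xh | hh | hdY; X -> d | Xh | hh | hdY | hdh; Y -> d | Xh | Yd | hh | hdY | hdh

Unit productions: X->S, Y->X.
Unit pairs (A ⇒* B via units): (X,S), (Y,S), (Y,X).
S: inherits non-unit rules of {S} → Xh | hdY | hh.
X: inherits non-unit rules of {S, X} → Xh | d | hdY | hdh | hh.
Y: inherits non-unit rules of {S, X, Y} → Xh | Yd | d | hdY | hdh | hh.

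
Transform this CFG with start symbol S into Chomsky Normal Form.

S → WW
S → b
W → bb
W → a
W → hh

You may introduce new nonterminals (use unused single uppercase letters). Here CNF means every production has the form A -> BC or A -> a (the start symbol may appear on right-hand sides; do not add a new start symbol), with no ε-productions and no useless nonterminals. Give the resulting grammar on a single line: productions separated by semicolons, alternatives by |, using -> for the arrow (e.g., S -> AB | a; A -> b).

No ε-productions.
No unit productions to eliminate.
TERM: introduce A -> b, B -> h and substitute in every rule of length ≥2.

S -> b | WW; A -> b; B -> h; W -> a | AA | BB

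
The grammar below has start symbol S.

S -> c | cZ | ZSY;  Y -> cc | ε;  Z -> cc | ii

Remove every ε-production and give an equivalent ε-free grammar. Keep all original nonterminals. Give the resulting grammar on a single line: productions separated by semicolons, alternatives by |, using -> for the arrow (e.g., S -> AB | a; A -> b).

Nullable set: {Y}.
S -> ZSY: Y nullable, giving ZS | ZSY.
Drop Y -> ε.
Unchanged (no nullable symbols): S -> c; S -> cZ; Y -> cc; Z -> cc; Z -> ii.

S -> c | ZS | cZ | ZSY; Y -> cc; Z -> cc | ii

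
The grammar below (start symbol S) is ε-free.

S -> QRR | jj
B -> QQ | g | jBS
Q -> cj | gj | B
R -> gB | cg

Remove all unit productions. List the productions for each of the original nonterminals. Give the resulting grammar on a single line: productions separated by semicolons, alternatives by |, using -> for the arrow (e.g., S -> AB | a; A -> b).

S -> jj | QRR; B -> g | QQ | jBS; Q -> g | QQ | cj | gj | jBS; R -> cg | gB

Unit productions: Q->B.
Unit pairs (A ⇒* B via units): (Q,B).
S: inherits non-unit rules of {S} → QRR | jj.
B: inherits non-unit rules of {B} → QQ | g | jBS.
Q: inherits non-unit rules of {B, Q} → QQ | cj | g | gj | jBS.
R: inherits non-unit rules of {R} → cg | gB.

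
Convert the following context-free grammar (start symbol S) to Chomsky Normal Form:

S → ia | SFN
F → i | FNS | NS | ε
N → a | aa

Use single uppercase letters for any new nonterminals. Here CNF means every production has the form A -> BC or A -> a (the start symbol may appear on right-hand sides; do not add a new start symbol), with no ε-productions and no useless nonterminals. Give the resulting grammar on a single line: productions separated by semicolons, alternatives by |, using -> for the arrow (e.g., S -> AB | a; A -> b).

Nullable: {F}; after ε-elimination: S -> SN | ia | SFN; F -> i | NS | FNS; N -> a | aa.
No unit productions to eliminate.
TERM: introduce A -> a, B -> i and substitute in every rule of length ≥2.
BIN: F -> FNS becomes F -> FC, C -> NS; S -> SFN becomes S -> SD, D -> FN.

S -> BA | SD | SN; A -> a; B -> i; C -> NS; D -> FN; F -> i | FC | NS; N -> a | AA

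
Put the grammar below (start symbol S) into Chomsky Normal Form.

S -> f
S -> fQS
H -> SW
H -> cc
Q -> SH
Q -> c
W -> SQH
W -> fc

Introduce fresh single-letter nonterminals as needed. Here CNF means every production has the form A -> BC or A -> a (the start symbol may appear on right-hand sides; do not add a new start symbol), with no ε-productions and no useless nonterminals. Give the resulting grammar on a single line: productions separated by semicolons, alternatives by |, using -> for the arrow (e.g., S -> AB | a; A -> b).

S -> f | BC; A -> c; B -> f; C -> QS; D -> QH; H -> AA | SW; Q -> c | SH; W -> BA | SD

No ε-productions.
No unit productions to eliminate.
TERM: introduce A -> c, B -> f and substitute in every rule of length ≥2.
BIN: S -> BQS becomes S -> BC, C -> QS; W -> SQH becomes W -> SD, D -> QH.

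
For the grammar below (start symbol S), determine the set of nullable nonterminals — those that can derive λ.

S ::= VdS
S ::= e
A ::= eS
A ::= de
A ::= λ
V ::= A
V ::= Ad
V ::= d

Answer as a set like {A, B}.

Directly nullable (have an ε-rule): {A}.
V is nullable via V -> A (every symbol on the right is already known nullable).
Not nullable: S — each has a terminal in every rule's right-hand side or depends on a non-nullable symbol.

{A, V}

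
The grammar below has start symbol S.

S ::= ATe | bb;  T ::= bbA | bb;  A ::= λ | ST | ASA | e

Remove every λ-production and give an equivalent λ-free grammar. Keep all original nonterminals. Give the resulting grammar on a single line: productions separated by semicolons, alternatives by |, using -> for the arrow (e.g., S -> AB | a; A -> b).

Nullable set: {A}.
S -> ATe: A nullable, giving ATe | Te.
Drop A -> λ.
A -> ASA: A, A nullable, giving AS | ASA | S | SA.
T -> bbA: A nullable, giving bb | bbA.
Unchanged (no nullable symbols): S -> bb; A -> ST; A -> e; T -> bb.

S -> Te | bb | ATe; A -> S | e | AS | SA | ST | ASA; T -> bb | bbA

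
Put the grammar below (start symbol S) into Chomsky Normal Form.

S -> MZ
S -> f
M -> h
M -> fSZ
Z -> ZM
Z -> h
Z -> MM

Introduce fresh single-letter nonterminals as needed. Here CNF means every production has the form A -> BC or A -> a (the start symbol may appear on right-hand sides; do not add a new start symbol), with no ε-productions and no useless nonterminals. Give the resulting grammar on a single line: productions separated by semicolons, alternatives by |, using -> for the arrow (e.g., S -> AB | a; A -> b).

S -> f | MZ; A -> f; B -> SZ; M -> h | AB; Z -> h | MM | ZM

No ε-productions.
No unit productions to eliminate.
TERM: introduce A -> f and substitute in every rule of length ≥2.
BIN: M -> ASZ becomes M -> AB, B -> SZ.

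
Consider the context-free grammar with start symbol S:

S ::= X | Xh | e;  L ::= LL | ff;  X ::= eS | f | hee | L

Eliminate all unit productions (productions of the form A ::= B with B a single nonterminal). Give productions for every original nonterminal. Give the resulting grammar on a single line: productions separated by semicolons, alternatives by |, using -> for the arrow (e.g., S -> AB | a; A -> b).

Unit productions: S->X, X->L.
Unit pairs (A ⇒* B via units): (S,L), (S,X), (X,L).
S: inherits non-unit rules of {L, S, X} → LL | Xh | e | eS | f | ff | hee.
L: inherits non-unit rules of {L} → LL | ff.
X: inherits non-unit rules of {L, X} → LL | eS | f | ff | hee.

S -> e | f | LL | Xh | eS | ff | hee; L -> LL | ff; X -> f | LL | eS | ff | hee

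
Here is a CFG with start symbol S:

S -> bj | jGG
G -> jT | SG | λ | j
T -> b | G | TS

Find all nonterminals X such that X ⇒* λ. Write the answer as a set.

Directly nullable (have an ε-rule): {G}.
T is nullable via T -> G (every symbol on the right is already known nullable).
Not nullable: S — each has a terminal in every rule's right-hand side or depends on a non-nullable symbol.

{G, T}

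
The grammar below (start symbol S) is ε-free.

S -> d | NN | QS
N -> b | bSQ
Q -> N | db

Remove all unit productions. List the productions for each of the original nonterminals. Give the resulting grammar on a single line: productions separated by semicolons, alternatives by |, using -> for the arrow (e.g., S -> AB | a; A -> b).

Unit productions: Q->N.
Unit pairs (A ⇒* B via units): (Q,N).
S: inherits non-unit rules of {S} → NN | QS | d.
N: inherits non-unit rules of {N} → b | bSQ.
Q: inherits non-unit rules of {N, Q} → b | bSQ | db.

S -> d | NN | QS; N -> b | bSQ; Q -> b | db | bSQ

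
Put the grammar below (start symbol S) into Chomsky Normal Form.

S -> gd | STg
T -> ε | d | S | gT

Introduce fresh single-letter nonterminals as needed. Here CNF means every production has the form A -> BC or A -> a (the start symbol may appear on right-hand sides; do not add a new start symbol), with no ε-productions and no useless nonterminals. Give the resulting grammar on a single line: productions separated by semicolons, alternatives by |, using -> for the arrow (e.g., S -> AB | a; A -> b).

S -> AB | SA | SC; A -> g; B -> d; C -> TA; D -> TA; T -> d | g | AB | AT | SA | SD

Nullable: {T}; after ε-elimination: S -> Sg | gd | STg; T -> S | d | g | gT.
After unit-elimination: S -> Sg | gd | STg; T -> d | g | Sg | gT | gd | STg.
TERM: introduce B -> d, A -> g and substitute in every rule of length ≥2.
BIN: S -> STA becomes S -> SC, C -> TA; T -> STA becomes T -> SD, D -> TA.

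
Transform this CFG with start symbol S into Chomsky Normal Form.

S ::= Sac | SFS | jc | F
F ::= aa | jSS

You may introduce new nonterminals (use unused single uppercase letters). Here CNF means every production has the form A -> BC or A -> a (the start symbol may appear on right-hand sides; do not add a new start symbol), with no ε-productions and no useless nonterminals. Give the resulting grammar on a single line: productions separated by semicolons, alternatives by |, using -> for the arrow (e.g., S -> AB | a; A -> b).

No ε-productions.
After unit-elimination: S -> aa | jc | SFS | Sac | jSS; F -> aa | jSS.
TERM: introduce A -> a, C -> c, B -> j and substitute in every rule of length ≥2.
BIN: F -> BSS becomes F -> BD, D -> SS; S -> BSS becomes S -> BE, E -> SS; S -> SAC becomes S -> SG, G -> AC; S -> SFS becomes S -> SH, H -> FS.

S -> AA | BC | BE | SG | SH; A -> a; B -> j; C -> c; D -> SS; E -> SS; F -> AA | BD; G -> AC; H -> FS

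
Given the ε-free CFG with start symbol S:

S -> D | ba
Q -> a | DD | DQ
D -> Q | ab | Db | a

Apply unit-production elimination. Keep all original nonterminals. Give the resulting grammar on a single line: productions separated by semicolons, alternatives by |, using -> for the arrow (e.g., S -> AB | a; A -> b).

Unit productions: D->Q, S->D.
Unit pairs (A ⇒* B via units): (D,Q), (S,D), (S,Q).
S: inherits non-unit rules of {D, Q, S} → DD | DQ | Db | a | ab | ba.
D: inherits non-unit rules of {D, Q} → DD | DQ | Db | a | ab.
Q: inherits non-unit rules of {Q} → DD | DQ | a.

S -> a | DD | DQ | Db | ab | ba; D -> a | DD | DQ | Db | ab; Q -> a | DD | DQ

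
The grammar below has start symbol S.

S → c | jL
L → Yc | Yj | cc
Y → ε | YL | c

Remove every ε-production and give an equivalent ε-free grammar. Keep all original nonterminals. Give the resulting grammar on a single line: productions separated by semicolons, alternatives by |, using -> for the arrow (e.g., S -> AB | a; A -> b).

Nullable set: {Y}.
L -> Yc: Y nullable, giving Yc | c.
L -> Yj: Y nullable, giving Yj | j.
Drop Y -> ε.
Y -> YL: Y nullable, giving L | YL.
Unchanged (no nullable symbols): S -> c; S -> jL; L -> cc; Y -> c.

S -> c | jL; L -> c | j | Yc | Yj | cc; Y -> L | c | YL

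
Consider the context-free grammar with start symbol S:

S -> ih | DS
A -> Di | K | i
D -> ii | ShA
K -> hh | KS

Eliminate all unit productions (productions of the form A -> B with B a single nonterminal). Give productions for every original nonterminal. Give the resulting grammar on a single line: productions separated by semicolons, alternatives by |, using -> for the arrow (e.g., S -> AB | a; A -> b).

S -> DS | ih; A -> i | Di | KS | hh; D -> ii | ShA; K -> KS | hh

Unit productions: A->K.
Unit pairs (A ⇒* B via units): (A,K).
S: inherits non-unit rules of {S} → DS | ih.
A: inherits non-unit rules of {A, K} → Di | KS | hh | i.
D: inherits non-unit rules of {D} → ShA | ii.
K: inherits non-unit rules of {K} → KS | hh.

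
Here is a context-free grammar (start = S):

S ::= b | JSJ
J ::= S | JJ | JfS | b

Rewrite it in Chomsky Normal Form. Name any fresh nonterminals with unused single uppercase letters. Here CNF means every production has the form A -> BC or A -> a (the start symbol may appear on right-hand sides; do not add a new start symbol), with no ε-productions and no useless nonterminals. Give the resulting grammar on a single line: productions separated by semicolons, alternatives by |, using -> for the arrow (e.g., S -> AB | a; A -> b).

S -> b | JD; A -> f; B -> AS; C -> SJ; D -> SJ; J -> b | JB | JC | JJ

No ε-productions.
After unit-elimination: S -> b | JSJ; J -> b | JJ | JSJ | JfS.
TERM: introduce A -> f and substitute in every rule of length ≥2.
BIN: J -> JAS becomes J -> JB, B -> AS; J -> JSJ becomes J -> JC, C -> SJ; S -> JSJ becomes S -> JD, D -> SJ.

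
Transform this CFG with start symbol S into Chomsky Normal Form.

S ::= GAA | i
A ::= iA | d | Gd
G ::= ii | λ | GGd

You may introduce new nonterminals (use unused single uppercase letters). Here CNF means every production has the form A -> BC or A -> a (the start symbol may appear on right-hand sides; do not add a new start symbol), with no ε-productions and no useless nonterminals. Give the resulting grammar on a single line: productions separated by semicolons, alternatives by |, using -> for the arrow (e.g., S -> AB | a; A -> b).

S -> i | AA | GE; A -> d | CA | GB; B -> d; C -> i; D -> GB; E -> AA; G -> d | CC | GB | GD

Nullable: {G}; after ε-elimination: S -> i | AA | GAA; A -> d | Gd | iA; G -> d | Gd | ii | GGd.
No unit productions to eliminate.
TERM: introduce B -> d, C -> i and substitute in every rule of length ≥2.
BIN: G -> GGB becomes G -> GD, D -> GB; S -> GAA becomes S -> GE, E -> AA.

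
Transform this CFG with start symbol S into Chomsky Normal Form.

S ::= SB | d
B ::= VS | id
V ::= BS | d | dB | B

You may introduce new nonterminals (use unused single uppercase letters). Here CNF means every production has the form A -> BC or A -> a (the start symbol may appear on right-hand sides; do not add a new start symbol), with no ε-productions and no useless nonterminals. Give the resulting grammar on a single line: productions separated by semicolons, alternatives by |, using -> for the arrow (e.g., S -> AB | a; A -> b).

S -> d | SB; A -> i; B -> AC | VS; C -> d; V -> d | AC | BS | CB | VS

No ε-productions.
After unit-elimination: S -> d | SB; B -> VS | id; V -> d | BS | VS | dB | id.
TERM: introduce C -> d, A -> i and substitute in every rule of length ≥2.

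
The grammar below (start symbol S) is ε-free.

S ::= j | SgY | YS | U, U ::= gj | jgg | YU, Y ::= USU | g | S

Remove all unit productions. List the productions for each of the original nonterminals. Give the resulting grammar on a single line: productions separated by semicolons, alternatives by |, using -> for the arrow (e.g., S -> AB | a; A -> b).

S -> j | YS | YU | gj | SgY | jgg; U -> YU | gj | jgg; Y -> g | j | YS | YU | gj | SgY | USU | jgg

Unit productions: S->U, Y->S.
Unit pairs (A ⇒* B via units): (S,U), (Y,S), (Y,U).
S: inherits non-unit rules of {S, U} → SgY | YS | YU | gj | j | jgg.
U: inherits non-unit rules of {U} → YU | gj | jgg.
Y: inherits non-unit rules of {S, U, Y} → SgY | USU | YS | YU | g | gj | j | jgg.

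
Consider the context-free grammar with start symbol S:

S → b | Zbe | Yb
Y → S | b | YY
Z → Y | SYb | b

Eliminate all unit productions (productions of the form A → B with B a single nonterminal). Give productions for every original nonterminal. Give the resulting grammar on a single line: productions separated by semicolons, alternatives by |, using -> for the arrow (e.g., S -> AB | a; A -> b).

Unit productions: Y->S, Z->Y.
Unit pairs (A ⇒* B via units): (Y,S), (Z,S), (Z,Y).
S: inherits non-unit rules of {S} → Yb | Zbe | b.
Y: inherits non-unit rules of {S, Y} → YY | Yb | Zbe | b.
Z: inherits non-unit rules of {S, Y, Z} → SYb | YY | Yb | Zbe | b.

S -> b | Yb | Zbe; Y -> b | YY | Yb | Zbe; Z -> b | YY | Yb | SYb | Zbe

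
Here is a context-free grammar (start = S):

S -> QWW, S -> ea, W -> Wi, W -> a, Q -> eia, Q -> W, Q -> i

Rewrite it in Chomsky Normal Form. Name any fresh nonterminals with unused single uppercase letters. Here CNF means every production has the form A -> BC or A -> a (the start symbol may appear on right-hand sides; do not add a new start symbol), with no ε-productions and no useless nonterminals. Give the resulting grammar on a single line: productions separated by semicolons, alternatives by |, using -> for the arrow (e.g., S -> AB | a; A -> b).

No ε-productions.
After unit-elimination: S -> ea | QWW; Q -> a | i | Wi | eia; W -> a | Wi.
TERM: introduce C -> a, B -> e, A -> i and substitute in every rule of length ≥2.
BIN: Q -> BAC becomes Q -> BD, D -> AC; S -> QWW becomes S -> QE, E -> WW.

S -> BC | QE; A -> i; B -> e; C -> a; D -> AC; E -> WW; Q -> a | i | BD | WA; W -> a | WA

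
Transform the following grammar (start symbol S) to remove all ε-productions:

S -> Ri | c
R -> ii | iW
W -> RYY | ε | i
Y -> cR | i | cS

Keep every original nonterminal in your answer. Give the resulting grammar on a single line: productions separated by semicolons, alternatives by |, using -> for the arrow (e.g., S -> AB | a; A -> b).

Nullable set: {W}.
R -> iW: W nullable, giving i | iW.
Drop W -> ε.
Unchanged (no nullable symbols): S -> Ri; S -> c; R -> ii; W -> RYY; W -> i; Y -> cR; Y -> cS; Y -> i.

S -> c | Ri; R -> i | iW | ii; W -> i | RYY; Y -> i | cR | cS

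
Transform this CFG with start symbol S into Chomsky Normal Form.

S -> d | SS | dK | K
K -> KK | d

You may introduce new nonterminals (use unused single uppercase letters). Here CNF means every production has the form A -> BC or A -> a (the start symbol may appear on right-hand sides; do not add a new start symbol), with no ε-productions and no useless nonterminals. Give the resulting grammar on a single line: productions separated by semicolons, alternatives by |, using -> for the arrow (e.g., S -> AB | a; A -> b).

No ε-productions.
After unit-elimination: S -> d | KK | SS | dK; K -> d | KK.
TERM: introduce A -> d and substitute in every rule of length ≥2.

S -> d | AK | KK | SS; A -> d; K -> d | KK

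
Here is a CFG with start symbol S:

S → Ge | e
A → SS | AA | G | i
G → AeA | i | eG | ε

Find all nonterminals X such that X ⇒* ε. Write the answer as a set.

{A, G}

Directly nullable (have an ε-rule): {G}.
A is nullable via A -> G (every symbol on the right is already known nullable).
Not nullable: S — each has a terminal in every rule's right-hand side or depends on a non-nullable symbol.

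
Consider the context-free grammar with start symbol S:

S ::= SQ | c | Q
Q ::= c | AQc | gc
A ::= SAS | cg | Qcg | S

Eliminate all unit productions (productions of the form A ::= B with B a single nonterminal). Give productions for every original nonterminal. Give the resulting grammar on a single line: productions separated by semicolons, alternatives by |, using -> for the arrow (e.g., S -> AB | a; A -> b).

Unit productions: A->S, S->Q.
Unit pairs (A ⇒* B via units): (A,Q), (A,S), (S,Q).
S: inherits non-unit rules of {Q, S} → AQc | SQ | c | gc.
A: inherits non-unit rules of {A, Q, S} → AQc | Qcg | SAS | SQ | c | cg | gc.
Q: inherits non-unit rules of {Q} → AQc | c | gc.

S -> c | SQ | gc | AQc; A -> c | SQ | cg | gc | AQc | Qcg | SAS; Q -> c | gc | AQc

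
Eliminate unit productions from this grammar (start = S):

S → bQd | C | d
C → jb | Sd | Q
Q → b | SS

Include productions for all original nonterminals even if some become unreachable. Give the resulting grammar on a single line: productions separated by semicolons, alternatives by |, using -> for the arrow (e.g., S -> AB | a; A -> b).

S -> b | d | SS | Sd | jb | bQd; C -> b | SS | Sd | jb; Q -> b | SS

Unit productions: C->Q, S->C.
Unit pairs (A ⇒* B via units): (C,Q), (S,C), (S,Q).
S: inherits non-unit rules of {C, Q, S} → SS | Sd | b | bQd | d | jb.
C: inherits non-unit rules of {C, Q} → SS | Sd | b | jb.
Q: inherits non-unit rules of {Q} → SS | b.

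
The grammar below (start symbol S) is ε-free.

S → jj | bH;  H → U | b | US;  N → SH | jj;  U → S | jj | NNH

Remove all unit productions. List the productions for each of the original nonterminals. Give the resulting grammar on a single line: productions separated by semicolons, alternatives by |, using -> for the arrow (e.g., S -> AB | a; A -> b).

S -> bH | jj; H -> b | US | bH | jj | NNH; N -> SH | jj; U -> bH | jj | NNH

Unit productions: H->U, U->S.
Unit pairs (A ⇒* B via units): (H,S), (H,U), (U,S).
S: inherits non-unit rules of {S} → bH | jj.
H: inherits non-unit rules of {H, S, U} → NNH | US | b | bH | jj.
N: inherits non-unit rules of {N} → SH | jj.
U: inherits non-unit rules of {S, U} → NNH | bH | jj.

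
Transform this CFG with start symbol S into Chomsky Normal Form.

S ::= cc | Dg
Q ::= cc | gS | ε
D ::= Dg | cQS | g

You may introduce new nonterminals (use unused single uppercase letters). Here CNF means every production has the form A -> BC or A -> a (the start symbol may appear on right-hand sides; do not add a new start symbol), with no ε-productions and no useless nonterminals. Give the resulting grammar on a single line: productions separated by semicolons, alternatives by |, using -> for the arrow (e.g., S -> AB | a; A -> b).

S -> BB | DA; A -> g; B -> c; C -> QS; D -> g | BC | BS | DA; Q -> AS | BB

Nullable: {Q}; after ε-elimination: S -> Dg | cc; D -> g | Dg | cS | cQS; Q -> cc | gS.
No unit productions to eliminate.
TERM: introduce B -> c, A -> g and substitute in every rule of length ≥2.
BIN: D -> BQS becomes D -> BC, C -> QS.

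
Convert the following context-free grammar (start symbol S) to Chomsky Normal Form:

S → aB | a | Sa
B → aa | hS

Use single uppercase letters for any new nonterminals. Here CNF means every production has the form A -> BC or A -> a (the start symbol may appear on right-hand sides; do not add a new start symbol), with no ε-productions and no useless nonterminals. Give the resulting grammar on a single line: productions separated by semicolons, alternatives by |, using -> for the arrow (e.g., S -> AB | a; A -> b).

S -> a | AB | SA; A -> a; B -> AA | CS; C -> h

No ε-productions.
No unit productions to eliminate.
TERM: introduce A -> a, C -> h and substitute in every rule of length ≥2.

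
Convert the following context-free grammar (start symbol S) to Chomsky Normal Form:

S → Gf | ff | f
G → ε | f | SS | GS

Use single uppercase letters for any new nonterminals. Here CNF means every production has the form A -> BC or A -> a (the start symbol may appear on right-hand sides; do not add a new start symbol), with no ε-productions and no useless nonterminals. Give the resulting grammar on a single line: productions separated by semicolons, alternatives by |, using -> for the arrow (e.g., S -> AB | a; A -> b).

Nullable: {G}; after ε-elimination: S -> f | Gf | ff; G -> S | f | GS | SS.
After unit-elimination: S -> f | Gf | ff; G -> f | GS | Gf | SS | ff.
TERM: introduce A -> f and substitute in every rule of length ≥2.

S -> f | AA | GA; A -> f; G -> f | AA | GA | GS | SS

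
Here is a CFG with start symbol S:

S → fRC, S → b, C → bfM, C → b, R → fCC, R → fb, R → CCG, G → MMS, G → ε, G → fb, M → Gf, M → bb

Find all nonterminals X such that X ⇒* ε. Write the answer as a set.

{G}

Directly nullable (have an ε-rule): {G}.
Not nullable: C, M, R, S — each has a terminal in every rule's right-hand side or depends on a non-nullable symbol.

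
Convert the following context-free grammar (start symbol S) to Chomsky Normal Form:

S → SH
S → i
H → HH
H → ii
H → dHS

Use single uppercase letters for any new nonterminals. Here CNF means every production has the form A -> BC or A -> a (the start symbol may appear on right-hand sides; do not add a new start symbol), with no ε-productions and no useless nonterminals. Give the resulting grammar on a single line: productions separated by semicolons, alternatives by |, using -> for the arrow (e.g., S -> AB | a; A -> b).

No ε-productions.
No unit productions to eliminate.
TERM: introduce A -> d, B -> i and substitute in every rule of length ≥2.
BIN: H -> AHS becomes H -> AC, C -> HS.

S -> i | SH; A -> d; B -> i; C -> HS; H -> AC | BB | HH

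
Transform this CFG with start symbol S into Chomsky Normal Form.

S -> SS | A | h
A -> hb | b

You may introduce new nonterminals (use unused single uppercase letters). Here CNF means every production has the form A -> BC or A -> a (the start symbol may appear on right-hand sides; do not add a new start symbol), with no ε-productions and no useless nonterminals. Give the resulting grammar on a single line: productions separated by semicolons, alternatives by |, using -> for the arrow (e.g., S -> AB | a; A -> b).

S -> b | h | BC | SS; B -> h; C -> b

No ε-productions.
After unit-elimination: S -> b | h | SS | hb; A -> b | hb.
TERM: introduce C -> b, B -> h and substitute in every rule of length ≥2.
Drop unreachable/unproductive: A.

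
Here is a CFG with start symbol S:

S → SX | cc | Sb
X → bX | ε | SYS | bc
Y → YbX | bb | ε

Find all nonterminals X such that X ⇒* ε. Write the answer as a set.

Directly nullable (have an ε-rule): {X, Y}.
Not nullable: S — each has a terminal in every rule's right-hand side or depends on a non-nullable symbol.

{X, Y}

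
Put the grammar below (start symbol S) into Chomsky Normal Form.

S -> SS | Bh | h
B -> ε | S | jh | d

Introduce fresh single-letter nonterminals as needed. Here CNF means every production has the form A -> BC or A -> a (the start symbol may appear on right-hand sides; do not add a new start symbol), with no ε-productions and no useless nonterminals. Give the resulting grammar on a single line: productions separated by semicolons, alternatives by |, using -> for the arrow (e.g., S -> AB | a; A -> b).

S -> h | BA | SS; A -> h; B -> d | h | BA | CA | SS; C -> j

Nullable: {B}; after ε-elimination: S -> h | Bh | SS; B -> S | d | jh.
After unit-elimination: S -> h | Bh | SS; B -> d | h | Bh | SS | jh.
TERM: introduce A -> h, C -> j and substitute in every rule of length ≥2.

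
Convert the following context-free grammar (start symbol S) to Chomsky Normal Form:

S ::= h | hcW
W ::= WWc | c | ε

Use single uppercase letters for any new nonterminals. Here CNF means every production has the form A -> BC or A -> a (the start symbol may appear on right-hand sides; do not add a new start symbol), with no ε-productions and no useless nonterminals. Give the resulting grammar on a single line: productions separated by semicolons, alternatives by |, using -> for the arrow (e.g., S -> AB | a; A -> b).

S -> h | AB | AC; A -> h; B -> c; C -> BW; D -> WB; W -> c | WB | WD

Nullable: {W}; after ε-elimination: S -> h | hc | hcW; W -> c | Wc | WWc.
No unit productions to eliminate.
TERM: introduce B -> c, A -> h and substitute in every rule of length ≥2.
BIN: S -> ABW becomes S -> AC, C -> BW; W -> WWB becomes W -> WD, D -> WB.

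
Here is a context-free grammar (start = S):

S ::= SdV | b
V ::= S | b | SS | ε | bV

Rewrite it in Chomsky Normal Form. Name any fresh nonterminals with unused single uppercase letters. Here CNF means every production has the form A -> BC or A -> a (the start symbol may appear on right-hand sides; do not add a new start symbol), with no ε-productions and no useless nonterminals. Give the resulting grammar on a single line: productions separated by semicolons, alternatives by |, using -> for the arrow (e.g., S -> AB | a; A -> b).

S -> b | SA | SC; A -> d; B -> b; C -> AV; D -> AV; V -> b | BV | SA | SD | SS

Nullable: {V}; after ε-elimination: S -> b | Sd | SdV; V -> S | b | SS | bV.
After unit-elimination: S -> b | Sd | SdV; V -> b | SS | Sd | bV | SdV.
TERM: introduce B -> b, A -> d and substitute in every rule of length ≥2.
BIN: S -> SAV becomes S -> SC, C -> AV; V -> SAV becomes V -> SD, D -> AV.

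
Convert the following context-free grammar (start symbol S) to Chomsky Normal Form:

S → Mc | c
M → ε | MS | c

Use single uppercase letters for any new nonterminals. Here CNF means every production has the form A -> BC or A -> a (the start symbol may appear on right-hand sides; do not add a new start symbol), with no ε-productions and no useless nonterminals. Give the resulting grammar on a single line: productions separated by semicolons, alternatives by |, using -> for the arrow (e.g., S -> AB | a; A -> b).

Nullable: {M}; after ε-elimination: S -> c | Mc; M -> S | c | MS.
After unit-elimination: S -> c | Mc; M -> c | MS | Mc.
TERM: introduce A -> c and substitute in every rule of length ≥2.

S -> c | MA; A -> c; M -> c | MA | MS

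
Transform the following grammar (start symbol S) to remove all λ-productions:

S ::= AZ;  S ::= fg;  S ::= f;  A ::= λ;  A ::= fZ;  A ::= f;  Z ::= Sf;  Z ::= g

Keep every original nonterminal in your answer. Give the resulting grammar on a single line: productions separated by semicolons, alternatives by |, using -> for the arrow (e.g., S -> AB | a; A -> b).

S -> Z | f | AZ | fg; A -> f | fZ; Z -> g | Sf

Nullable set: {A}.
S -> AZ: A nullable, giving AZ | Z.
Drop A -> λ.
Unchanged (no nullable symbols): S -> f; S -> fg; A -> f; A -> fZ; Z -> Sf; Z -> g.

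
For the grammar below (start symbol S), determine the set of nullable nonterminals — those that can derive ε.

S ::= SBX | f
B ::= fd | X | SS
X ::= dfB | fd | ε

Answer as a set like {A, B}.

Directly nullable (have an ε-rule): {X}.
B is nullable via B -> X (every symbol on the right is already known nullable).
Not nullable: S — each has a terminal in every rule's right-hand side or depends on a non-nullable symbol.

{B, X}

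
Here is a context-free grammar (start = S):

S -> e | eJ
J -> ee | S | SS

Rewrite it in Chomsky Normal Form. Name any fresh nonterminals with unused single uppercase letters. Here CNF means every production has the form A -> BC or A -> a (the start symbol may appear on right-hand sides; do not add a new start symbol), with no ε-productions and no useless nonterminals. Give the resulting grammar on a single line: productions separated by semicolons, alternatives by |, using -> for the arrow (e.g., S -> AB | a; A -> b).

No ε-productions.
After unit-elimination: S -> e | eJ; J -> e | SS | eJ | ee.
TERM: introduce A -> e and substitute in every rule of length ≥2.

S -> e | AJ; A -> e; J -> e | AA | AJ | SS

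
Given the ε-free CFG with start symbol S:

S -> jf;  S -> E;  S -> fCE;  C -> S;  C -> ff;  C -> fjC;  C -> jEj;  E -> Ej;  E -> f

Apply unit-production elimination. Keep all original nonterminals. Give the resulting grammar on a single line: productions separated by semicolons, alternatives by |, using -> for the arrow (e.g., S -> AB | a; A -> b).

S -> f | Ej | jf | fCE; C -> f | Ej | ff | jf | fCE | fjC | jEj; E -> f | Ej

Unit productions: C->S, S->E.
Unit pairs (A ⇒* B via units): (C,E), (C,S), (S,E).
S: inherits non-unit rules of {E, S} → Ej | f | fCE | jf.
C: inherits non-unit rules of {C, E, S} → Ej | f | fCE | ff | fjC | jEj | jf.
E: inherits non-unit rules of {E} → Ej | f.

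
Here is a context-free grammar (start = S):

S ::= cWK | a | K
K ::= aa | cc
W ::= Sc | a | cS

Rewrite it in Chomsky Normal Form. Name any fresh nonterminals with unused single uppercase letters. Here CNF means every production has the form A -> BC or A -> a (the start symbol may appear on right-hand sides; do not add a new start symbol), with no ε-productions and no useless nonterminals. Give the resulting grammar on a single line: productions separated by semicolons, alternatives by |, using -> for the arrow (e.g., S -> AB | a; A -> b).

No ε-productions.
After unit-elimination: S -> a | aa | cc | cWK; K -> aa | cc; W -> a | Sc | cS.
TERM: introduce A -> a, B -> c and substitute in every rule of length ≥2.
BIN: S -> BWK becomes S -> BC, C -> WK.

S -> a | AA | BB | BC; A -> a; B -> c; C -> WK; K -> AA | BB; W -> a | BS | SB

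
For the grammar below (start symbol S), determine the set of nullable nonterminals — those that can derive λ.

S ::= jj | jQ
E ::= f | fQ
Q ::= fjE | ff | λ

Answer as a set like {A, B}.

Directly nullable (have an ε-rule): {Q}.
Not nullable: E, S — each has a terminal in every rule's right-hand side or depends on a non-nullable symbol.

{Q}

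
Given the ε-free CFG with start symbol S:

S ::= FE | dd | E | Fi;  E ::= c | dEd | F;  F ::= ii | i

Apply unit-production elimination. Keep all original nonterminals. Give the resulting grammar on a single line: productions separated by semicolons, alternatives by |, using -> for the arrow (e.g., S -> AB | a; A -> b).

S -> c | i | FE | Fi | dd | ii | dEd; E -> c | i | ii | dEd; F -> i | ii

Unit productions: E->F, S->E.
Unit pairs (A ⇒* B via units): (E,F), (S,E), (S,F).
S: inherits non-unit rules of {E, F, S} → FE | Fi | c | dEd | dd | i | ii.
E: inherits non-unit rules of {E, F} → c | dEd | i | ii.
F: inherits non-unit rules of {F} → i | ii.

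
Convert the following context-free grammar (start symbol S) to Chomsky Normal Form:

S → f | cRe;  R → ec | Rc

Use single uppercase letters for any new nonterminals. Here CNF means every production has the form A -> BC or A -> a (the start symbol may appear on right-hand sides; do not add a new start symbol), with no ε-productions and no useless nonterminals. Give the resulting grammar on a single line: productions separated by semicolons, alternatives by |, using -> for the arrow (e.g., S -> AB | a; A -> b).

S -> f | AC; A -> c; B -> e; C -> RB; R -> BA | RA

No ε-productions.
No unit productions to eliminate.
TERM: introduce A -> c, B -> e and substitute in every rule of length ≥2.
BIN: S -> ARB becomes S -> AC, C -> RB.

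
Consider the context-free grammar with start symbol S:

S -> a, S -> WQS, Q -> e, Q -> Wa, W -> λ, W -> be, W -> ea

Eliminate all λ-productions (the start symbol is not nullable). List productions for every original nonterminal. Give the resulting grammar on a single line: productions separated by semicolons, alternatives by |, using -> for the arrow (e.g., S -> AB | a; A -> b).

S -> a | QS | WQS; Q -> a | e | Wa; W -> be | ea

Nullable set: {W}.
S -> WQS: W nullable, giving QS | WQS.
Q -> Wa: W nullable, giving Wa | a.
Drop W -> λ.
Unchanged (no nullable symbols): S -> a; Q -> e; W -> be; W -> ea.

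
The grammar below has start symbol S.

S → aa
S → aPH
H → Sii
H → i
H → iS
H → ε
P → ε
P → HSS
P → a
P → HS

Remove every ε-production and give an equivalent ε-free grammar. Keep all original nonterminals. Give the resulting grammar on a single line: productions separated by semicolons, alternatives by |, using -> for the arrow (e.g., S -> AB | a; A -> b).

S -> a | aH | aP | aa | aPH; H -> i | iS | Sii; P -> S | a | HS | SS | HSS

Nullable set: {H, P}.
S -> aPH: P, H nullable, giving a | aH | aP | aPH.
Drop H -> ε.
Drop P -> ε.
P -> HS: H nullable, giving HS | S.
P -> HSS: H nullable, giving HSS | SS.
Unchanged (no nullable symbols): S -> aa; H -> Sii; H -> i; H -> iS; P -> a.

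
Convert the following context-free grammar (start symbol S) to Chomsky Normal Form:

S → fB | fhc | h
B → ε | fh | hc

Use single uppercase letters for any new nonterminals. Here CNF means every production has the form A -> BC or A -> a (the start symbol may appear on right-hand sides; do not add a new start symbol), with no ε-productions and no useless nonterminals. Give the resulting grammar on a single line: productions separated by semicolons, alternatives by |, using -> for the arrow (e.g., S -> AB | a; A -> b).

S -> f | h | AB | AE; A -> f; B -> AC | CD; C -> h; D -> c; E -> CD

Nullable: {B}; after ε-elimination: S -> f | h | fB | fhc; B -> fh | hc.
No unit productions to eliminate.
TERM: introduce D -> c, A -> f, C -> h and substitute in every rule of length ≥2.
BIN: S -> ACD becomes S -> AE, E -> CD.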